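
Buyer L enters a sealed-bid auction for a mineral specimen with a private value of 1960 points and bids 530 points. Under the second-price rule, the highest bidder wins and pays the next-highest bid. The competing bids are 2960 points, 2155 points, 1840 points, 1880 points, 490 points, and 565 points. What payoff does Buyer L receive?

Payoff = 0 points.

Highest competing bid: 2960 points.
Buyer L's bid 530 points is not the highest, so Buyer L loses, pays nothing, and earns zero payoff.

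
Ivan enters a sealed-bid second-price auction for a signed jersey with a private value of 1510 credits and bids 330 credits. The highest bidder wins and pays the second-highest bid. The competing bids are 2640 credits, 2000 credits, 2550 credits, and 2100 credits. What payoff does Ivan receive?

Ivan's payoff: 0 credits.

Highest competing bid: 2640 credits.
Ivan's bid 330 credits is not the highest, so Ivan loses, pays nothing, and earns zero payoff.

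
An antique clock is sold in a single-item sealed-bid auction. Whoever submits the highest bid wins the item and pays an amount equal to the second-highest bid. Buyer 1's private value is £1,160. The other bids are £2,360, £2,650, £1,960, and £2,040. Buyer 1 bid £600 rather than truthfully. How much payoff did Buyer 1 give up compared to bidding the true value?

The highest competing bid is £2,650.
Bidding truthfully at £1,160: the top bid is £2,650 (a rival), so Buyer 1 loses. Payoff = £0.
Bidding £600: the top bid is £2,650 (a rival), so Buyer 1 loses. Payoff = £0.
Regret = truthful payoff − actual payoff = £0 − £0 = £0.
The bid only affects whether you win, not the price — here both bids land on the same side of the top rival bid, so the deviation is payoff-neutral.

Payoff forgone: £0.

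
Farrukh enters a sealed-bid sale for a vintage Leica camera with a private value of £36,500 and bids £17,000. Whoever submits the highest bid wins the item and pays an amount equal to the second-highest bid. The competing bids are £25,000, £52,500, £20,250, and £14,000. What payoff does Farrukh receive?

£0

Highest competing bid: £52,500.
Farrukh's bid £17,000 is not the highest, so Farrukh loses, pays nothing, and earns zero payoff.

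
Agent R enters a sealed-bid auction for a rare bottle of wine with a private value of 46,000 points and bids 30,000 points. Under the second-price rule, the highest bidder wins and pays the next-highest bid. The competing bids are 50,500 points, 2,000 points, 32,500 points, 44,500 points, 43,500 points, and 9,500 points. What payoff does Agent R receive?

Agent R's payoff: 0 points.

Highest competing bid: 50,500 points.
Agent R's bid 30,000 points is not the highest, so Agent R loses, pays nothing, and earns zero payoff.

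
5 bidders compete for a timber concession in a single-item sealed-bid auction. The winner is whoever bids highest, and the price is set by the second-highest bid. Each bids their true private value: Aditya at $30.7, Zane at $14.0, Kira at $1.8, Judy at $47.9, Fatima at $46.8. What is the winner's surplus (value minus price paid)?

Winner's surplus: $1.1.

Bids in descending order: Judy $47.9; Fatima $46.8; Aditya $30.7; Zane $14.0; Kira $1.8.
Judy wins with the top bid and pays the second-highest, $46.8.
Surplus = $47.9 − $46.8 = $1.1.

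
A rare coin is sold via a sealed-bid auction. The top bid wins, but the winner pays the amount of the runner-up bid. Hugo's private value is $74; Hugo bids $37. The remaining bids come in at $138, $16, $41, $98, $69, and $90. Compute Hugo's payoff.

Hugo's payoff: $0.

Highest competing bid: $138.
Hugo's bid $37 is not the highest, so Hugo loses, pays nothing, and earns zero payoff.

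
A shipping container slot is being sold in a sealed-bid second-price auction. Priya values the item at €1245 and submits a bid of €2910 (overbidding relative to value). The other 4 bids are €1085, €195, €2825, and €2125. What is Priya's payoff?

Payoff = -€1580.

Highest competing bid: €2825.
Priya's bid €2910 is the highest overall, so Priya wins and pays the second-highest bid, €2825.
Payoff = value − price = €1245 − €2825 = -€1580.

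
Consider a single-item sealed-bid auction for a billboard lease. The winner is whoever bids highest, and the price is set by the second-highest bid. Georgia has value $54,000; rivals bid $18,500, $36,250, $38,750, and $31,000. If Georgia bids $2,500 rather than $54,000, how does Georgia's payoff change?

The highest competing bid is $38,750.
Bidding truthfully at $54,000: Georgia has the top bid, wins, and pays the second-highest bid $38,750. Payoff = $54,000 − $38,750 = $15,250.
Bidding $2,500: the top bid is $38,750 (a rival), so Georgia loses. Payoff = $0.
Change = $0 − $15,250 = -$15,250.
Deviating from a truthful bid can only lose payoff in a second-price auction — never gain.

-$15,250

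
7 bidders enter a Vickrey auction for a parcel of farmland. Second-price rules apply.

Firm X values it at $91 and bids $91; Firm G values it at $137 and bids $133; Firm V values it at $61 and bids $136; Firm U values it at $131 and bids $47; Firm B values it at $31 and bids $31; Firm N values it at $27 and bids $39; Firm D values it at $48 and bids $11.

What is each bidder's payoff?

Payoffs: Firm X $0, Firm G $0, Firm V -$72, Firm U $0, Firm B $0, Firm N $0, Firm D $0.

Bids in descending order: Firm V $136 > Firm G $133 > Firm X $91 > Firm U $47 > Firm N $39 > Firm B $31 > Firm D $11.
Firm V has the top bid and wins; the price is the second-highest bid, $133.
Firm V's payoff = $61 − $133 = -$72. All other bidders lose, so their payoff is 0.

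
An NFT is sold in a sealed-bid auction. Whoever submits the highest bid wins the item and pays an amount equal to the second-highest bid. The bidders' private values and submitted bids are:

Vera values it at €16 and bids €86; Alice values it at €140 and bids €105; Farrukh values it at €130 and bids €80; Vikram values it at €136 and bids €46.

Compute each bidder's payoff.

Ordered from highest: Alice €105, then Vera €86, then Farrukh €80, then Vikram €46.
Alice has the top bid and wins; the price is the second-highest bid, €86.
Alice's payoff = €140 − €86 = €54. All other bidders lose, so their payoff is 0.

Payoffs: Vera €0, Alice €54, Farrukh €0, Vikram €0.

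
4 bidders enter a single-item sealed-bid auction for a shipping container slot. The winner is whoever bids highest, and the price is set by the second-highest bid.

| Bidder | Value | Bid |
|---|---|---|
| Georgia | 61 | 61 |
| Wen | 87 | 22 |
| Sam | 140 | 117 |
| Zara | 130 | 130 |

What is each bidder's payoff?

Georgia 0, Wen 0, Sam 0, Zara 13.

Ordered from highest: Zara 130, then Sam 117, then Georgia 61, then Wen 22.
Zara has the top bid and wins; the price is the second-highest bid, 117.
Zara's payoff = 130 − 117 = 13. All other bidders lose, so their payoff is 0.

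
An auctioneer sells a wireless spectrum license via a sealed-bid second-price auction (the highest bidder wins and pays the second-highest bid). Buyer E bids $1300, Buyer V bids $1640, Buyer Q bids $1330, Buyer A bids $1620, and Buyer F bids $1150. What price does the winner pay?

Ordered from highest: Buyer V $1640 > Buyer A $1620 > Buyer Q $1330 > Buyer E $1300 > Buyer F $1150.
Buyer V is the highest bidder, so Buyer V wins.
Under the second-price rule, the price is the second-highest bid: $1620.

The winner pays $1620.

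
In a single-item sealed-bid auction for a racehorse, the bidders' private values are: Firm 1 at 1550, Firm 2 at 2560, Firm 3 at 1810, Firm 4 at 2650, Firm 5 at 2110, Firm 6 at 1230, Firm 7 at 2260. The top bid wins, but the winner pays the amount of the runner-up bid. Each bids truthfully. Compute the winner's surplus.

Sorted high to low: Firm 4 2650 > Firm 2 2560 > Firm 7 2260 > Firm 5 2110 > Firm 3 1810 > Firm 1 1550 > Firm 6 1230.
Firm 4 wins with the top bid and pays the second-highest, 2560.
Surplus = 2650 − 2560 = 90.

90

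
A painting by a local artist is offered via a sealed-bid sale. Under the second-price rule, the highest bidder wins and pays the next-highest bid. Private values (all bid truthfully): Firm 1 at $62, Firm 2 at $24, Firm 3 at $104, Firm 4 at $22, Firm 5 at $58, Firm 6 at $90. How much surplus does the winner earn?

Winner's surplus: $14.

Sorted high to low: Firm 3 $104, then Firm 6 $90, then Firm 1 $62, then Firm 5 $58, then Firm 2 $24, then Firm 4 $22.
Firm 3 wins with the top bid and pays the second-highest, $90.
Surplus = $104 − $90 = $14.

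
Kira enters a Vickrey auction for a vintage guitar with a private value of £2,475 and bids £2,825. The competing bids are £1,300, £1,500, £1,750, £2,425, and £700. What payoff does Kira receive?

Payoff = £50.

Highest competing bid: £2,425.
Kira's bid £2,825 is the highest overall, so Kira wins and pays the second-highest bid, £2,425.
Payoff = value − price = £2,475 − £2,425 = £50.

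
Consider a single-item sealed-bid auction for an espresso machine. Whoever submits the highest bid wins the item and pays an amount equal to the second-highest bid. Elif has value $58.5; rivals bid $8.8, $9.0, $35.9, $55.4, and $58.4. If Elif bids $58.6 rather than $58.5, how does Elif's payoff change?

The highest competing bid is $58.4.
Bidding truthfully at $58.5: Elif has the top bid, wins, and pays the second-highest bid $58.4. Payoff = $58.5 − $58.4 = $0.1.
Bidding $58.6: Elif has the top bid, wins, and pays the second-highest bid $58.4. Payoff = $58.5 − $58.4 = $0.1.
Change = $0.1 − $0.1 = $0.0.

Payoff change: $0.0.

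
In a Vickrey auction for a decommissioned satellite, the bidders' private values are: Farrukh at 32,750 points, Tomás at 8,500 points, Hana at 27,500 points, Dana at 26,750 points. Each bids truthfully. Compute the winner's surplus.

5,250 points

Bids in descending order: Farrukh 32,750 points > Hana 27,500 points > Dana 26,750 points > Tomás 8,500 points.
Farrukh wins with the top bid and pays the second-highest, 27,500 points.
Surplus = 32,750 points − 27,500 points = 5,250 points.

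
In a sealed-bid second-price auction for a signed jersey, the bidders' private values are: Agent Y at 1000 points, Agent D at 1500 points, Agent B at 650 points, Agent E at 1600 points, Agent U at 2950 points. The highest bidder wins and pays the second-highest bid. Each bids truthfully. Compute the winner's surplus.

Ranking the bids: Agent U 2950 points > Agent E 1600 points > Agent D 1500 points > Agent Y 1000 points > Agent B 650 points.
Agent U wins with the top bid and pays the second-highest, 1600 points.
Surplus = 2950 points − 1600 points = 1350 points.

Winner's surplus: 1350 points.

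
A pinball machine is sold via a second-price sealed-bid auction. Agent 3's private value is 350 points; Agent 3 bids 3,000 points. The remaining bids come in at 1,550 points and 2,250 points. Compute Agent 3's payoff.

The bidder's payoff: -1,900 points.

Highest competing bid: 2,250 points.
Agent 3's bid 3,000 points is the highest overall, so Agent 3 wins and pays the second-highest bid, 2,250 points.
Payoff = value − price = 350 points − 2,250 points = -1,900 points.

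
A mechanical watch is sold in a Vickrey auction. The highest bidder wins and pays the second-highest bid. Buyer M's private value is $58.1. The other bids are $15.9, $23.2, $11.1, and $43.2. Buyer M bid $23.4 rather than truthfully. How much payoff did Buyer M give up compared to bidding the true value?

The highest competing bid is $43.2.
Bidding truthfully at $58.1: Buyer M has the top bid, wins, and pays the second-highest bid $43.2. Payoff = $58.1 − $43.2 = $14.9.
Bidding $23.4: the top bid is $43.2 (a rival), so Buyer M loses. Payoff = $0.0.
Regret = truthful payoff − actual payoff = $14.9 − $0.0 = $14.9.

Payoff forgone: $14.9.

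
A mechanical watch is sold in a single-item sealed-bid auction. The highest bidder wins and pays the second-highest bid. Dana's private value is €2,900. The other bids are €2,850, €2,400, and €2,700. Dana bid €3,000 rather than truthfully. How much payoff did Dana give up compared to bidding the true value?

The highest competing bid is €2,850.
Bidding truthfully at €2,900: Dana has the top bid, wins, and pays the second-highest bid €2,850. Payoff = €2,900 − €2,850 = €50.
Bidding €3,000: Dana has the top bid, wins, and pays the second-highest bid €2,850. Payoff = €2,900 − €2,850 = €50.
Regret = truthful payoff − actual payoff = €50 − €50 = €0.
The bid only affects whether you win, not the price — here both bids land on the same side of the top rival bid, so the deviation is payoff-neutral.

Payoff forgone: €0.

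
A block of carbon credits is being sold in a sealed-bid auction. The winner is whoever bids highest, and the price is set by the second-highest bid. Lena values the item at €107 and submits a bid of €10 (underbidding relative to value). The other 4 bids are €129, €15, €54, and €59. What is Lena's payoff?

€0

Highest competing bid: €129.
Lena's bid €10 is not the highest, so Lena loses, pays nothing, and earns zero payoff.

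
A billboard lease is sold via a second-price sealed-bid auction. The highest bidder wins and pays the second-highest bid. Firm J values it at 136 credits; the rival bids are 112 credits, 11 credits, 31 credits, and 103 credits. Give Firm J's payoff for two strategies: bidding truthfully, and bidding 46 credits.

(a) 24 credits  (b) 0 credits

The highest competing bid is 112 credits.
Bidding truthfully at 136 credits: Firm J has the top bid, wins, and pays the second-highest bid 112 credits. Payoff = 136 credits − 112 credits = 24 credits.
Bidding 46 credits: the top bid is 112 credits (a rival), so Firm J loses. Payoff = 0 credits.
Deviating from a truthful bid can only lose payoff in a second-price auction — never gain.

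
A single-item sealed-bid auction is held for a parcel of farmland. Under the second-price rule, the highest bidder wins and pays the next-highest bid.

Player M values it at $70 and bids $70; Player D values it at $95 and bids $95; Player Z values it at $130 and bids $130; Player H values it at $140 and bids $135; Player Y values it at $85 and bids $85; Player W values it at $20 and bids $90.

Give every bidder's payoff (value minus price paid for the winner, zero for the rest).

Payoffs: Player M $0, Player D $0, Player Z $0, Player H $10, Player Y $0, Player W $0.

Ordered from highest: Player H $135; Player Z $130; Player D $95; Player W $90; Player Y $85; Player M $70.
Player H has the top bid and wins; the price is the second-highest bid, $130.
Player H's payoff = $140 − $130 = $10. All other bidders lose, so their payoff is 0.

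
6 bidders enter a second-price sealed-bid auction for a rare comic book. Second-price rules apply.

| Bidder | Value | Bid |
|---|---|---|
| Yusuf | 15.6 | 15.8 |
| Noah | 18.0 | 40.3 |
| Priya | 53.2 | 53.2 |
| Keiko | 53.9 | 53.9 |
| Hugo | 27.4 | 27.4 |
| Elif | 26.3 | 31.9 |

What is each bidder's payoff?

Yusuf 0.0, Noah 0.0, Priya 0.0, Keiko 0.7, Hugo 0.0, Elif 0.0.

Sorted high to low: Keiko 53.9 > Priya 53.2 > Noah 40.3 > Elif 31.9 > Hugo 27.4 > Yusuf 15.8.
Keiko has the top bid and wins; the price is the second-highest bid, 53.2.
Keiko's payoff = 53.9 − 53.2 = 0.7. All other bidders lose, so their payoff is 0.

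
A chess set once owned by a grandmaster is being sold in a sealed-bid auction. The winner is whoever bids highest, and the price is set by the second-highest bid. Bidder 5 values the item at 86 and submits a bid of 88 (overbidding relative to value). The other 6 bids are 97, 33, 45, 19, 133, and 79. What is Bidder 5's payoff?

The bidder's payoff: 0.

Highest competing bid: 133.
Bidder 5's bid 88 is not the highest, so Bidder 5 loses, pays nothing, and earns zero payoff.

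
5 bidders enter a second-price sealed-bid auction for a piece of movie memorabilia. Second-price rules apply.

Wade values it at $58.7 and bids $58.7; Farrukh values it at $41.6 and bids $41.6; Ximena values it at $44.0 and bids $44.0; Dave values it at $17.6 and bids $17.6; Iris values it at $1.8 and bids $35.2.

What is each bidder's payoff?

Payoffs: Wade $14.7, Farrukh $0.0, Ximena $0.0, Dave $0.0, Iris $0.0.

Sorted high to low: Wade $58.7, then Ximena $44.0, then Farrukh $41.6, then Iris $35.2, then Dave $17.6.
Wade has the top bid and wins; the price is the second-highest bid, $44.0.
Wade's payoff = $58.7 − $44.0 = $14.7. All other bidders lose, so their payoff is 0.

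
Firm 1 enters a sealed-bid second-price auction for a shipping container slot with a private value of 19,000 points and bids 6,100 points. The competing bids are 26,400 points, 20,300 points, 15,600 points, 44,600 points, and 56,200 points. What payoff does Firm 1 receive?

Highest competing bid: 56,200 points.
Firm 1's bid 6,100 points is not the highest, so Firm 1 loses, pays nothing, and earns zero payoff.

Payoff = 0 points.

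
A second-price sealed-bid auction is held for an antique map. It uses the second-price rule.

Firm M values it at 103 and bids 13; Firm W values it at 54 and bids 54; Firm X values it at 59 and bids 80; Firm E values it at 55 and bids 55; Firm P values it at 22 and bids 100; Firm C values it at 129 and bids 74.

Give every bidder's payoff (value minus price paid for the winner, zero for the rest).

Ranking the bids: Firm P 100, then Firm X 80, then Firm C 74, then Firm E 55, then Firm W 54, then Firm M 13.
Firm P has the top bid and wins; the price is the second-highest bid, 80.
Firm P's payoff = 22 − 80 = -58. All other bidders lose, so their payoff is 0.

Payoffs: Firm M 0, Firm W 0, Firm X 0, Firm E 0, Firm P -58, Firm C 0.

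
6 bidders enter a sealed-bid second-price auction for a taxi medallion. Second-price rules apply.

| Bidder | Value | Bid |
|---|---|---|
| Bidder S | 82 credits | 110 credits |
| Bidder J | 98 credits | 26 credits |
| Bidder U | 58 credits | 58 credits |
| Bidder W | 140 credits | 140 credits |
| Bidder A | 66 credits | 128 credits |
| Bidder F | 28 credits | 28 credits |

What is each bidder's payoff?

Bidder S 0 credits, Bidder J 0 credits, Bidder U 0 credits, Bidder W 12 credits, Bidder A 0 credits, Bidder F 0 credits.

Ordered from highest: Bidder W 140 credits; Bidder A 128 credits; Bidder S 110 credits; Bidder U 58 credits; Bidder F 28 credits; Bidder J 26 credits.
Bidder W has the top bid and wins; the price is the second-highest bid, 128 credits.
Bidder W's payoff = 140 credits − 128 credits = 12 credits. All other bidders lose, so their payoff is 0.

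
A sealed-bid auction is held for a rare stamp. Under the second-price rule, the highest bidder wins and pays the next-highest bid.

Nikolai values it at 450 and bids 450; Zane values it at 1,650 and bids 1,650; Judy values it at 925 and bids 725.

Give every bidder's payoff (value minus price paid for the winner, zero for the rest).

Payoffs: Nikolai 0, Zane 925, Judy 0.

Sorted high to low: Zane 1,650; Judy 725; Nikolai 450.
Zane has the top bid and wins; the price is the second-highest bid, 725.
Zane's payoff = 1,650 − 725 = 925. All other bidders lose, so their payoff is 0.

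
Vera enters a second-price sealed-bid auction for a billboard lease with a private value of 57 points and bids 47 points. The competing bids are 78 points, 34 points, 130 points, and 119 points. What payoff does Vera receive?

Highest competing bid: 130 points.
Vera's bid 47 points is not the highest, so Vera loses, pays nothing, and earns zero payoff.

Payoff = 0 points.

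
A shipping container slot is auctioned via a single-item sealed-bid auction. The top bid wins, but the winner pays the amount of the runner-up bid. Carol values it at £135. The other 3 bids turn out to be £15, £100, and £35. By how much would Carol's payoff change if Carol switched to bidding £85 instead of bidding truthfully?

Change in payoff: -£35.

The highest competing bid is £100.
Bidding truthfully at £135: Carol has the top bid, wins, and pays the second-highest bid £100. Payoff = £135 − £100 = £35.
Bidding £85: the top bid is £100 (a rival), so Carol loses. Payoff = £0.
Change = £0 − £35 = -£35.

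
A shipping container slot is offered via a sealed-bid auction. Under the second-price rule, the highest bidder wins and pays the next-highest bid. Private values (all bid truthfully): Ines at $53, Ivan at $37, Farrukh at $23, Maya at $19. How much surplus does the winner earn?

Ranking the bids: Ines $53; Ivan $37; Farrukh $23; Maya $19.
Ines wins with the top bid and pays the second-highest, $37.
Surplus = $53 − $37 = $16.

Surplus = $16.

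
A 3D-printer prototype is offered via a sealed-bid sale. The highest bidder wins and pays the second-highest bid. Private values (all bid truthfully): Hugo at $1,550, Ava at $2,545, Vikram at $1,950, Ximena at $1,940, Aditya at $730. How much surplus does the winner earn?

$595

Ranking the bids: Ava $2,545, then Vikram $1,950, then Ximena $1,940, then Hugo $1,550, then Aditya $730.
Ava wins with the top bid and pays the second-highest, $1,950.
Surplus = $2,545 − $1,950 = $595.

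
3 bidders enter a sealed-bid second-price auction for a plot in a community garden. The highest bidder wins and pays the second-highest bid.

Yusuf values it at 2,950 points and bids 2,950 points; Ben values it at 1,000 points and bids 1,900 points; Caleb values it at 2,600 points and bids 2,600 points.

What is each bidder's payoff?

Ranking the bids: Yusuf 2,950 points, then Caleb 2,600 points, then Ben 1,900 points.
Yusuf has the top bid and wins; the price is the second-highest bid, 2,600 points.
Yusuf's payoff = 2,950 points − 2,600 points = 350 points. All other bidders lose, so their payoff is 0.

Yusuf 350 points, Ben 0 points, Caleb 0 points.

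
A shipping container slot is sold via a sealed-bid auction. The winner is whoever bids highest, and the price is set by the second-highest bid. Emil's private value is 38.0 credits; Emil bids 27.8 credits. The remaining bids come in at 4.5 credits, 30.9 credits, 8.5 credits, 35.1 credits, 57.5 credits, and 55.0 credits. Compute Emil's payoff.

Highest competing bid: 57.5 credits.
Emil's bid 27.8 credits is not the highest, so Emil loses, pays nothing, and earns zero payoff.

0.0 credits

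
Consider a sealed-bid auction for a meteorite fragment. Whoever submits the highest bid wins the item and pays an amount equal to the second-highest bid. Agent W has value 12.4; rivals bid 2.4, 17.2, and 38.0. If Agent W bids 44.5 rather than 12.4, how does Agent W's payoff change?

The highest competing bid is 38.0.
Bidding truthfully at 12.4: the top bid is 38.0 (a rival), so Agent W loses. Payoff = 0.0.
Bidding 44.5: Agent W has the top bid, wins, and pays the second-highest bid 38.0. Payoff = 12.4 − 38.0 = -25.6.
Change = -25.6 − 0.0 = -25.6.
This is the dominant-strategy logic: truthful bidding weakly beats any alternative.

Payoff change: -25.6.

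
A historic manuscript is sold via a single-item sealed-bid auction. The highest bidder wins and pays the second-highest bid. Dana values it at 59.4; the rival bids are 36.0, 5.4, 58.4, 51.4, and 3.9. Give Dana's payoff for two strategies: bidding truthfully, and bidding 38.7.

The highest competing bid is 58.4.
Bidding truthfully at 59.4: Dana has the top bid, wins, and pays the second-highest bid 58.4. Payoff = 59.4 − 58.4 = 1.0.
Bidding 38.7: the top bid is 58.4 (a rival), so Dana loses. Payoff = 0.0.

Truthful: 1.0; alternative: 0.0.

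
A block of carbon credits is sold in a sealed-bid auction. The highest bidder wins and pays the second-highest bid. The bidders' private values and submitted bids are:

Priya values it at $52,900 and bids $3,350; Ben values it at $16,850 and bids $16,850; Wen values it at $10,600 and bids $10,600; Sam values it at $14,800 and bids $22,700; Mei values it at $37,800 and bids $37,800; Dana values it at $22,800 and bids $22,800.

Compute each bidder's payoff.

Ordered from highest: Mei $37,800 > Dana $22,800 > Sam $22,700 > Ben $16,850 > Wen $10,600 > Priya $3,350.
Mei has the top bid and wins; the price is the second-highest bid, $22,800.
Mei's payoff = $37,800 − $22,800 = $15,000. All other bidders lose, so their payoff is 0.

Priya $0, Ben $0, Wen $0, Sam $0, Mei $15,000, Dana $0.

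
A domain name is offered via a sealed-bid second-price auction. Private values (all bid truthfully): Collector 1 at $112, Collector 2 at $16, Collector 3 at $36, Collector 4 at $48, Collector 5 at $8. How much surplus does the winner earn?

Winner's surplus: $64.

Ordered from highest: Collector 1 $112, then Collector 4 $48, then Collector 3 $36, then Collector 2 $16, then Collector 5 $8.
Collector 1 wins with the top bid and pays the second-highest, $48.
Surplus = $112 − $48 = $64.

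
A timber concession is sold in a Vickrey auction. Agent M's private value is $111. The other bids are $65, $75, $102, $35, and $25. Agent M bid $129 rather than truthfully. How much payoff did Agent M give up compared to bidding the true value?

The highest competing bid is $102.
Bidding truthfully at $111: Agent M has the top bid, wins, and pays the second-highest bid $102. Payoff = $111 − $102 = $9.
Bidding $129: Agent M has the top bid, wins, and pays the second-highest bid $102. Payoff = $111 − $102 = $9.
Regret = truthful payoff − actual payoff = $9 − $9 = $0.

Regret: $0.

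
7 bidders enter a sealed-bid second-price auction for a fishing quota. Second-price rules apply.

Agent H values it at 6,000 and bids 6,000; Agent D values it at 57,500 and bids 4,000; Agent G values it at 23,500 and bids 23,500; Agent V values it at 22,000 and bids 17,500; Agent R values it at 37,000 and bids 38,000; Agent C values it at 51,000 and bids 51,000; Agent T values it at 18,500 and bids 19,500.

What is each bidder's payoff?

Agent H 0, Agent D 0, Agent G 0, Agent V 0, Agent R 0, Agent C 13,000, Agent T 0.

Ranking the bids: Agent C 51,000; Agent R 38,000; Agent G 23,500; Agent T 19,500; Agent V 17,500; Agent H 6,000; Agent D 4,000.
Agent C has the top bid and wins; the price is the second-highest bid, 38,000.
Agent C's payoff = 51,000 − 38,000 = 13,000. All other bidders lose, so their payoff is 0.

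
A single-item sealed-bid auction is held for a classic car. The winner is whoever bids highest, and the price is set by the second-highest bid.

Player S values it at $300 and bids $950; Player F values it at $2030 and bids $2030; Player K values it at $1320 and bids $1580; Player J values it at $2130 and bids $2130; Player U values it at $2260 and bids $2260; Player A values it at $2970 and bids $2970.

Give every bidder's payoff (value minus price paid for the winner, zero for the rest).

Bids in descending order: Player A $2970 > Player U $2260 > Player J $2130 > Player F $2030 > Player K $1580 > Player S $950.
Player A has the top bid and wins; the price is the second-highest bid, $2260.
Player A's payoff = $2970 − $2260 = $710. All other bidders lose, so their payoff is 0.

Payoffs: Player S $0, Player F $0, Player K $0, Player J $0, Player U $0, Player A $710.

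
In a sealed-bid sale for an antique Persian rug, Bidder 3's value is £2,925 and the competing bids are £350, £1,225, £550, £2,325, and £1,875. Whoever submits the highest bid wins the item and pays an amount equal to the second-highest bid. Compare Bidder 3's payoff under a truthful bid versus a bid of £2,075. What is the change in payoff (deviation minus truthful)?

Payoff change: -£600.

The highest competing bid is £2,325.
Bidding truthfully at £2,925: Bidder 3 has the top bid, wins, and pays the second-highest bid £2,325. Payoff = £2,925 − £2,325 = £600.
Bidding £2,075: the top bid is £2,325 (a rival), so Bidder 3 loses. Payoff = £0.
Change = £0 − £600 = -£600.
This is the dominant-strategy logic: truthful bidding weakly beats any alternative.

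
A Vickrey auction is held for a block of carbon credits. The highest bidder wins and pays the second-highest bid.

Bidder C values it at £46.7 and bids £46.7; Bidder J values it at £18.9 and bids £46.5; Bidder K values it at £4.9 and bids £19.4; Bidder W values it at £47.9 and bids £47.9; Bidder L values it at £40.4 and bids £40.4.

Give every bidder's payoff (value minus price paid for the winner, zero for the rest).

Bids in descending order: Bidder W £47.9, then Bidder C £46.7, then Bidder J £46.5, then Bidder L £40.4, then Bidder K £19.4.
Bidder W has the top bid and wins; the price is the second-highest bid, £46.7.
Bidder W's payoff = £47.9 − £46.7 = £1.2. All other bidders lose, so their payoff is 0.

Payoffs: Bidder C £0.0, Bidder J £0.0, Bidder K £0.0, Bidder W £1.2, Bidder L £0.0.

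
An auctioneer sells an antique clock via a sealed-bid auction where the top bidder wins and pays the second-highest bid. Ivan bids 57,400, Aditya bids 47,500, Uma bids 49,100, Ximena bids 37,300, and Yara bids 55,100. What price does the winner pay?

The winner pays 55,100.

Sorted high to low: Ivan 57,400; Yara 55,100; Uma 49,100; Aditya 47,500; Ximena 37,300.
Ivan is the highest bidder, so Ivan wins.
Under the second-price rule, the price is the second-highest bid: 55,100.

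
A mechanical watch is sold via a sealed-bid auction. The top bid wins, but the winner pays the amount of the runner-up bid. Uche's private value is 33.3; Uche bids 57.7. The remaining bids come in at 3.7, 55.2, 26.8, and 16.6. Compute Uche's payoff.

Uche's payoff: -21.9.

Highest competing bid: 55.2.
Uche's bid 57.7 is the highest overall, so Uche wins and pays the second-highest bid, 55.2.
Payoff = value − price = 33.3 − 55.2 = -21.9.
Overbidding won the item at a price above value — truthful bidding would have avoided this loss.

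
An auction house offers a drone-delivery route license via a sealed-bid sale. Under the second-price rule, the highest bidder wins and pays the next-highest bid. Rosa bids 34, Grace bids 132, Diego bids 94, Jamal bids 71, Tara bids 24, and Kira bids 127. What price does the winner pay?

The winner pays 127.

Bids in descending order: Grace 132, then Kira 127, then Diego 94, then Jamal 71, then Rosa 34, then Tara 24.
Grace has the highest bid, so Grace wins.
The second-highest bid is 127, so that is what Grace pays.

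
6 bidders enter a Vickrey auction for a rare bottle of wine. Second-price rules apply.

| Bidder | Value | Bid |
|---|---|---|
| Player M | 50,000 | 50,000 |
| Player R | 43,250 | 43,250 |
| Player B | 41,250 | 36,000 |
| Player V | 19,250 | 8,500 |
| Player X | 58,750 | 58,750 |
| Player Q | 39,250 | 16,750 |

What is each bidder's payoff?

Ranking the bids: Player X 58,750 > Player M 50,000 > Player R 43,250 > Player B 36,000 > Player Q 16,750 > Player V 8,500.
Player X has the top bid and wins; the price is the second-highest bid, 50,000.
Player X's payoff = 58,750 − 50,000 = 8,750. All other bidders lose, so their payoff is 0.

Payoffs: Player M 0, Player R 0, Player B 0, Player V 0, Player X 8,750, Player Q 0.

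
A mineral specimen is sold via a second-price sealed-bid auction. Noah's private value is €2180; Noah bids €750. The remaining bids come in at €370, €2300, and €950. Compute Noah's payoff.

Payoff = €0.

Highest competing bid: €2300.
Noah's bid €750 is not the highest, so Noah loses, pays nothing, and earns zero payoff.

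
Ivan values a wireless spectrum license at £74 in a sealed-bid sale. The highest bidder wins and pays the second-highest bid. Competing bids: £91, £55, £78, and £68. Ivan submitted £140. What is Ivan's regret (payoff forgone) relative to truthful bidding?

£17

The highest competing bid is £91.
Bidding truthfully at £74: the top bid is £91 (a rival), so Ivan loses. Payoff = £0.
Bidding £140: Ivan has the top bid, wins, and pays the second-highest bid £91. Payoff = £74 − £91 = -£17.
Regret = truthful payoff − actual payoff = £0 − -£17 = £17.
This is the dominant-strategy logic: truthful bidding weakly beats any alternative.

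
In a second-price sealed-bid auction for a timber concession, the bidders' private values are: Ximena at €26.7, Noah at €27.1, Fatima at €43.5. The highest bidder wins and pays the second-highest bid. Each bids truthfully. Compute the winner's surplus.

Winner's surplus: €16.4.

Sorted high to low: Fatima €43.5; Noah €27.1; Ximena €26.7.
Fatima wins with the top bid and pays the second-highest, €27.1.
Surplus = €43.5 − €27.1 = €16.4.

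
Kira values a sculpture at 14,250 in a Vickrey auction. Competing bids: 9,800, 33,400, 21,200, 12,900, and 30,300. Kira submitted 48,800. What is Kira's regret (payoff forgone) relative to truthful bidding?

The highest competing bid is 33,400.
Bidding truthfully at 14,250: the top bid is 33,400 (a rival), so Kira loses. Payoff = 0.
Bidding 48,800: Kira has the top bid, wins, and pays the second-highest bid 33,400. Payoff = 14,250 − 33,400 = -19,150.
Regret = truthful payoff − actual payoff = 0 − -19,150 = 19,150.
This is the dominant-strategy logic: truthful bidding weakly beats any alternative.

Payoff forgone: 19,150.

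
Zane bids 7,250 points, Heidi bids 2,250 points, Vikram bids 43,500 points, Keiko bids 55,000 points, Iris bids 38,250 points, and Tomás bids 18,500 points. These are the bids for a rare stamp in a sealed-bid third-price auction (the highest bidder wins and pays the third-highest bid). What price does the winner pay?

Ordered from highest: Keiko 55,000 points; Vikram 43,500 points; Iris 38,250 points; Tomás 18,500 points; Zane 7,250 points; Heidi 2,250 points.
Keiko is the highest bidder, so Keiko wins.
Under the third-price rule, the price is the third-highest bid: 38,250 points.

Price paid: 38,250 points.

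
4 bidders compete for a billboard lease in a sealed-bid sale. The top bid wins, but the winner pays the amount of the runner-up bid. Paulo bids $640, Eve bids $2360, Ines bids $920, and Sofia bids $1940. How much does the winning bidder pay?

The winner pays $1940.

Bids in descending order: Eve $2360, then Sofia $1940, then Ines $920, then Paulo $640.
Eve has the highest bid, so Eve wins.
The second-highest bid is $1940, so that is what Eve pays.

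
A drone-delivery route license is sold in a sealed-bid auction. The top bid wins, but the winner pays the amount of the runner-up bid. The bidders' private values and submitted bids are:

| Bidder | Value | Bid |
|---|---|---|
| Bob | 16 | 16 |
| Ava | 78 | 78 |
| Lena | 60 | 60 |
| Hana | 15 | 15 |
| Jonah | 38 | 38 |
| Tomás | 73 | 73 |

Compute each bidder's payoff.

Ranking the bids: Ava 78 > Tomás 73 > Lena 60 > Jonah 38 > Bob 16 > Hana 15.
Ava has the top bid and wins; the price is the second-highest bid, 73.
Ava's payoff = 78 − 73 = 5. All other bidders lose, so their payoff is 0.

Bob 0, Ava 5, Lena 0, Hana 0, Jonah 0, Tomás 0.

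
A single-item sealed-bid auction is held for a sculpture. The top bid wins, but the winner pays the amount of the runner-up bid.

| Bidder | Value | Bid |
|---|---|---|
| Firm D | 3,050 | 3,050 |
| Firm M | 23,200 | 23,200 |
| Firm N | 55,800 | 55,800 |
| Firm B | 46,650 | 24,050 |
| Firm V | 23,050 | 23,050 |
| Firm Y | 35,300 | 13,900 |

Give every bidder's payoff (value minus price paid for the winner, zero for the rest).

Bids in descending order: Firm N 55,800; Firm B 24,050; Firm M 23,200; Firm V 23,050; Firm Y 13,900; Firm D 3,050.
Firm N has the top bid and wins; the price is the second-highest bid, 24,050.
Firm N's payoff = 55,800 − 24,050 = 31,750. All other bidders lose, so their payoff is 0.

Firm D 0, Firm M 0, Firm N 31,750, Firm B 0, Firm V 0, Firm Y 0.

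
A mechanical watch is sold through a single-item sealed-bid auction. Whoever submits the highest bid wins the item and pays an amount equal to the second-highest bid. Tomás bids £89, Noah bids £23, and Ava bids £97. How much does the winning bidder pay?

£89

Sorted high to low: Ava £97 > Tomás £89 > Noah £23.
Ava has the highest bid, so Ava wins.
The second-highest bid is £89, so that is what Ava pays.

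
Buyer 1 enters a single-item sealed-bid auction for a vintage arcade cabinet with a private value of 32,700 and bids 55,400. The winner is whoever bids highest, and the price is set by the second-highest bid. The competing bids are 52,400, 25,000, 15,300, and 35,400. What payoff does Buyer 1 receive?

Payoff = -19,700.

Highest competing bid: 52,400.
Buyer 1's bid 55,400 is the highest overall, so Buyer 1 wins and pays the second-highest bid, 52,400.
Payoff = value − price = 32,700 − 52,400 = -19,700.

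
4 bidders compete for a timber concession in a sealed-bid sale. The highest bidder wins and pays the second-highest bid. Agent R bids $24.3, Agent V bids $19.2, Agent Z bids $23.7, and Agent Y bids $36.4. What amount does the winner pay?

Ranking the bids: Agent Y $36.4, then Agent R $24.3, then Agent Z $23.7, then Agent V $19.2.
Agent Y has the highest bid, so Agent Y wins.
The second-highest bid is $24.3, so that is what Agent Y pays.

$24.3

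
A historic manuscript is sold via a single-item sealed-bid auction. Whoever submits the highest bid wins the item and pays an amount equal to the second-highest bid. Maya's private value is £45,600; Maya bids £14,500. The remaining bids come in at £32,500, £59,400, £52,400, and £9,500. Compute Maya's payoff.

Highest competing bid: £59,400.
Maya's bid £14,500 is not the highest, so Maya loses, pays nothing, and earns zero payoff.

£0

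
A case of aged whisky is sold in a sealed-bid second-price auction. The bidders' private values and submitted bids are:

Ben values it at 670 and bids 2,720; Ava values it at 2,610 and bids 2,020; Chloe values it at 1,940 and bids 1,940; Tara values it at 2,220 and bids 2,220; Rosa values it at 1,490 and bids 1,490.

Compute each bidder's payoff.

Bids in descending order: Ben 2,720; Tara 2,220; Ava 2,020; Chloe 1,940; Rosa 1,490.
Ben has the top bid and wins; the price is the second-highest bid, 2,220.
Ben's payoff = 670 − 2,220 = -1,550. All other bidders lose, so their payoff is 0.

Payoffs: Ben -1,550, Ava 0, Chloe 0, Tara 0, Rosa 0.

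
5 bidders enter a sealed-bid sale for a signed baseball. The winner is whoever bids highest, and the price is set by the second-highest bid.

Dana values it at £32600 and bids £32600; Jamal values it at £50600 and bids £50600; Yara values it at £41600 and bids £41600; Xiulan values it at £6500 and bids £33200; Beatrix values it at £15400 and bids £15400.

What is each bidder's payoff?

Bids in descending order: Jamal £50600 > Yara £41600 > Xiulan £33200 > Dana £32600 > Beatrix £15400.
Jamal has the top bid and wins; the price is the second-highest bid, £41600.
Jamal's payoff = £50600 − £41600 = £9000. All other bidders lose, so their payoff is 0.

Dana £0, Jamal £9000, Yara £0, Xiulan £0, Beatrix £0.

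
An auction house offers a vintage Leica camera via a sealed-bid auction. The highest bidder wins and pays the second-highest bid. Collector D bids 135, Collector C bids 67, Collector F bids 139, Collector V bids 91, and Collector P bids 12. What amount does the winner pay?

Ordered from highest: Collector F 139 > Collector D 135 > Collector V 91 > Collector C 67 > Collector P 12.
Collector F has the highest bid, so Collector F wins.
The second-highest bid is 135, so that is what Collector F pays.

The winner pays 135.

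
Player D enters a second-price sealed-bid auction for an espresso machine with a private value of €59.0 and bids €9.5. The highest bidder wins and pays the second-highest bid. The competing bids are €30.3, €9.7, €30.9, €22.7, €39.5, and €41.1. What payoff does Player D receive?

Highest competing bid: €41.1.
Player D's bid €9.5 is not the highest, so Player D loses, pays nothing, and earns zero payoff.

Player D's payoff: €0.0.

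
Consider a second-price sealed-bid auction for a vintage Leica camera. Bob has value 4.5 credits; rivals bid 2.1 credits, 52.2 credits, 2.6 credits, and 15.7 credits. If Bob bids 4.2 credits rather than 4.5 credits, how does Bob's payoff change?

The highest competing bid is 52.2 credits.
Bidding truthfully at 4.5 credits: the top bid is 52.2 credits (a rival), so Bob loses. Payoff = 0.0 credits.
Bidding 4.2 credits: the top bid is 52.2 credits (a rival), so Bob loses. Payoff = 0.0 credits.
Change = 0.0 credits − 0.0 credits = 0.0 credits.
The bid only affects whether you win, not the price — here both bids land on the same side of the top rival bid, so the deviation is payoff-neutral.

Payoff change: 0.0 credits.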